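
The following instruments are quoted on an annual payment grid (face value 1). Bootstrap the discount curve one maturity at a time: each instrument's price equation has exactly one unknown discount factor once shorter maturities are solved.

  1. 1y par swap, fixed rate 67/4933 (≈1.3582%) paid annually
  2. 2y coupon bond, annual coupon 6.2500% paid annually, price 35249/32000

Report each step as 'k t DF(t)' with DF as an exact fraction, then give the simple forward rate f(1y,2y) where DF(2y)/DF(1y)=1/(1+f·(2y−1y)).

1 1 4933/5000
2 2 9787/10000
f(1y,2y) = ((4933/5000)/(9787/10000) − 1)/(1) = 79/9787 ≈ 0.8072%

step 1 [1y] swap r/1=67/4933: DF=(1 − 67/4933·(0))/(1+67/4933) = 4933/5000 ≈ 0.986600
step 2 [2y] bond c/1=1/16: DF=(35249/32000 − 1/16·(0.986600))/(1+1/16) = 9787/10000 ≈ 0.978700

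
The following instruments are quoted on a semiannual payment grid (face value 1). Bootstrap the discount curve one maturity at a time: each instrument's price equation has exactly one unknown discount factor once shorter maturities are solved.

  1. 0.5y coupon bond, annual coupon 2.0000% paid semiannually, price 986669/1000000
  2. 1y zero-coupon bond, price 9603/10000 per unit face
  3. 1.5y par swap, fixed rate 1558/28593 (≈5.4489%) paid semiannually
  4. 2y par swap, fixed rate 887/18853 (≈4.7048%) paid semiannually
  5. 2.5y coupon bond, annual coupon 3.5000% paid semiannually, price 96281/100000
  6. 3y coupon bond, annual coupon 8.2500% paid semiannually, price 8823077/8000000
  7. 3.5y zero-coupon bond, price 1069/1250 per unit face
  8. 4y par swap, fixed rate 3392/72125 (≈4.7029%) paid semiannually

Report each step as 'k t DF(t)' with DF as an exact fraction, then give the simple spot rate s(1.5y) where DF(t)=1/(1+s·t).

1 1/2 9769/10000
2 1 9603/10000
3 3/2 9221/10000
4 2 9113/10000
5 5/2 4407/5000
6 3 8749/10000
7 7/2 1069/1250
8 4 519/625
s(1.5y) = (1/(9221/10000) − 1)/(3/2) = 1558/27663 ≈ 5.6321%

step 1 [0.5y] bond c/2=1/100: DF=(986669/1000000 − 1/100·(0))/(1+1/100) = 9769/10000 ≈ 0.976900
step 2 [1y] zero: DF = P = 9603/10000 ≈ 0.960300
step 3 [1.5y] swap r/2=779/28593: DF=(1 − 779/28593·(0.976900+0.960300))/(1+779/28593) = 9221/10000 ≈ 0.922100
step 4 [2y] swap r/2=887/37706: DF=(1 − 887/37706·(0.976900+0.960300+0.922100))/(1+887/37706) = 9113/10000 ≈ 0.911300
step 5 [2.5y] bond c/2=7/400: DF=(96281/100000 − 7/400·(0.976900+0.960300+0.922100+0.911300))/(1+7/400) = 4407/5000 ≈ 0.881400
step 6 [3y] bond c/2=33/800: DF=(8823077/8000000 − 33/800·(0.976900+0.960300+0.922100+0.911300+0.881400))/(1+33/800) = 8749/10000 ≈ 0.874900
step 7 [3.5y] zero: DF = P = 1069/1250 ≈ 0.855200
step 8 [4y] swap r/2=1696/72125: DF=(1 − 1696/72125·(0.976900+0.960300+0.922100+0.911300+0.881400+0.874900+0.855200))/(1+1696/72125) = 519/625 ≈ 0.830400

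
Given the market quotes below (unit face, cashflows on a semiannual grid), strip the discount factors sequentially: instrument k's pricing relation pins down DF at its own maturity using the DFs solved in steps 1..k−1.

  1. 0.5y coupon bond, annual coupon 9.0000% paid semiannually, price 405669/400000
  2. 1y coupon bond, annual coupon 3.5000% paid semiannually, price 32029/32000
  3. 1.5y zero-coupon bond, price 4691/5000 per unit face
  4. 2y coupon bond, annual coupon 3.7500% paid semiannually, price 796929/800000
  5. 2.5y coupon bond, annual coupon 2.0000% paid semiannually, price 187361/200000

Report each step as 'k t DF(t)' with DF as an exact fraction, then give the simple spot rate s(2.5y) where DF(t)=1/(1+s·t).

step 1 [0.5y] bond c/2=9/200: DF=(405669/400000 − 9/200·(0))/(1+9/200) = 1941/2000 ≈ 0.970500
step 2 [1y] bond c/2=7/400: DF=(32029/32000 − 7/400·(0.970500))/(1+7/400) = 967/1000 ≈ 0.967000
step 3 [1.5y] zero: DF = P = 4691/5000 ≈ 0.938200
step 4 [2y] bond c/2=3/160: DF=(796929/800000 − 3/160·(0.970500+0.967000+0.938200))/(1+3/160) = 9249/10000 ≈ 0.924900
step 5 [2.5y] bond c/2=1/100: DF=(187361/200000 − 1/100·(0.970500+0.967000+0.938200+0.924900))/(1+1/100) = 8899/10000 ≈ 0.889900

1 1/2 1941/2000
2 1 967/1000
3 3/2 4691/5000
4 2 9249/10000
5 5/2 8899/10000
s(2.5y) = (1/(8899/10000) − 1)/(5/2) = 2202/44495 ≈ 4.9489%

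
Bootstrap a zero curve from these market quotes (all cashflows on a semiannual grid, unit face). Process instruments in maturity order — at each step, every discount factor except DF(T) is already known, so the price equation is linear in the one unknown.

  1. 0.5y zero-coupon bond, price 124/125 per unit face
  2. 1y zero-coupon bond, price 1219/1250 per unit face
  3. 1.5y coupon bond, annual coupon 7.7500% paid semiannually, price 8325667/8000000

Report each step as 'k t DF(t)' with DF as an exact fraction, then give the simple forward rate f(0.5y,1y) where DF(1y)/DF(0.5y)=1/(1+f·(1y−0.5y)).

step 1 [0.5y] zero: DF = P = 124/125 ≈ 0.992000
step 2 [1y] zero: DF = P = 1219/1250 ≈ 0.975200
step 3 [1.5y] bond c/2=31/800: DF=(8325667/8000000 − 31/800·(0.992000+0.975200))/(1+31/800) = 1857/2000 ≈ 0.928500

1 1/2 124/125
2 1 1219/1250
3 3/2 1857/2000
f(0.5y,1y) = ((124/125)/(1219/1250) − 1)/(1/2) = 42/1219 ≈ 3.4454%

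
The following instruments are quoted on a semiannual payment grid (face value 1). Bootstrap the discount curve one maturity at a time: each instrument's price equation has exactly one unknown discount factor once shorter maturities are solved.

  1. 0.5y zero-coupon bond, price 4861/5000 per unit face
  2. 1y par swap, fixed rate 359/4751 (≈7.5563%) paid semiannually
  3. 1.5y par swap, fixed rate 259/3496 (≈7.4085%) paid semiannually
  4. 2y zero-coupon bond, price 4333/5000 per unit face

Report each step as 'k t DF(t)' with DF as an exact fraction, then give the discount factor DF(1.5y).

1 1/2 4861/5000
2 1 4641/5000
3 3/2 2241/2500
4 2 4333/5000
DF(1.5y) = 2241/2500 ≈ 0.896400

step 1 [0.5y] zero: DF = P = 4861/5000 ≈ 0.972200
step 2 [1y] swap r/2=359/9502: DF=(1 − 359/9502·(0.972200))/(1+359/9502) = 4641/5000 ≈ 0.928200
step 3 [1.5y] swap r/2=259/6992: DF=(1 − 259/6992·(0.972200+0.928200))/(1+259/6992) = 2241/2500 ≈ 0.896400
step 4 [2y] zero: DF = P = 4333/5000 ≈ 0.866600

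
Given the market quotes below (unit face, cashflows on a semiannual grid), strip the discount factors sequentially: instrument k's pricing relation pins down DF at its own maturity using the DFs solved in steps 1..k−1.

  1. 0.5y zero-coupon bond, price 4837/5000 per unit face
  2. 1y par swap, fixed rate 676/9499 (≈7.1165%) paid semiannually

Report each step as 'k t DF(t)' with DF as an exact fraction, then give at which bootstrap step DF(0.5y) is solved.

1 1/2 4837/5000
2 1 2331/2500
DF(0.5y) is solved at step 1

step 1 [0.5y] zero: DF = P = 4837/5000 ≈ 0.967400
step 2 [1y] swap r/2=338/9499: DF=(1 − 338/9499·(0.967400))/(1+338/9499) = 2331/2500 ≈ 0.932400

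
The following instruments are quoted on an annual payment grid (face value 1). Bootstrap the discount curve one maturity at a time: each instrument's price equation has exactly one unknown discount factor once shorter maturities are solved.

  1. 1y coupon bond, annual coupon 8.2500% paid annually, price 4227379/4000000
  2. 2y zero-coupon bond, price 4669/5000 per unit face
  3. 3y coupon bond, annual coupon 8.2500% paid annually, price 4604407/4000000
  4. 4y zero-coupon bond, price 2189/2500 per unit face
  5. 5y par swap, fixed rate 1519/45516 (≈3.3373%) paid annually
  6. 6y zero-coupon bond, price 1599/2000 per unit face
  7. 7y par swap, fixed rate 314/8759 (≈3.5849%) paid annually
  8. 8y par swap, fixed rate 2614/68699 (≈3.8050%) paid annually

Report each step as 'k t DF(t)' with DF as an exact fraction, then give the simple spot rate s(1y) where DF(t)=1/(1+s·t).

step 1 [1y] bond c/1=33/400: DF=(4227379/4000000 − 33/400·(0))/(1+33/400) = 9763/10000 ≈ 0.976300
step 2 [2y] zero: DF = P = 4669/5000 ≈ 0.933800
step 3 [3y] bond c/1=33/400: DF=(4604407/4000000 − 33/400·(0.976300+0.933800))/(1+33/400) = 4589/5000 ≈ 0.917800
step 4 [4y] zero: DF = P = 2189/2500 ≈ 0.875600
step 5 [5y] swap r/1=1519/45516: DF=(1 − 1519/45516·(0.976300+0.933800+0.917800+0.875600))/(1+1519/45516) = 8481/10000 ≈ 0.848100
step 6 [6y] zero: DF = P = 1599/2000 ≈ 0.799500
step 7 [7y] swap r/1=314/8759: DF=(1 − 314/8759·(0.976300+0.933800+0.917800+0.875600+0.848100+0.799500))/(1+314/8759) = 3901/5000 ≈ 0.780200
step 8 [8y] swap r/1=2614/68699: DF=(1 − 2614/68699·(0.976300+0.933800+0.917800+0.875600+0.848100+0.799500+0.780200))/(1+2614/68699) = 3693/5000 ≈ 0.738600

1 1 9763/10000
2 2 4669/5000
3 3 4589/5000
4 4 2189/2500
5 5 8481/10000
6 6 1599/2000
7 7 3901/5000
8 8 3693/5000
s(1y) = (1/(9763/10000) − 1)/(1) = 237/9763 ≈ 2.4275%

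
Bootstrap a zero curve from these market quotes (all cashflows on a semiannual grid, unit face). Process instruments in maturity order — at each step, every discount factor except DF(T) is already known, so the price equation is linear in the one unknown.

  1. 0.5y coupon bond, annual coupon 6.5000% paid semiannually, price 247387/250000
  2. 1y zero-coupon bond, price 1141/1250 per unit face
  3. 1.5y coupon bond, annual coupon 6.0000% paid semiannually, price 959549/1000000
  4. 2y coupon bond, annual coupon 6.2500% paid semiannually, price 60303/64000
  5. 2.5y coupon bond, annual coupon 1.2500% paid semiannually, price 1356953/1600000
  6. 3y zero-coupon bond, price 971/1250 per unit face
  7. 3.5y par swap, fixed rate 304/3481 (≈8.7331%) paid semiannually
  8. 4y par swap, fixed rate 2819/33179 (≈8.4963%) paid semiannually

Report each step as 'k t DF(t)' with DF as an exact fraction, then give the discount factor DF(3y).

1 1/2 599/625
2 1 1141/1250
3 3/2 8771/10000
4 2 519/625
5 5/2 4103/5000
6 3 971/1250
7 7/2 927/1250
8 4 7181/10000
DF(3y) = 971/1250 ≈ 0.776800

step 1 [0.5y] bond c/2=13/400: DF=(247387/250000 − 13/400·(0))/(1+13/400) = 599/625 ≈ 0.958400
step 2 [1y] zero: DF = P = 1141/1250 ≈ 0.912800
step 3 [1.5y] bond c/2=3/100: DF=(959549/1000000 − 3/100·(0.958400+0.912800))/(1+3/100) = 8771/10000 ≈ 0.877100
step 4 [2y] bond c/2=1/32: DF=(60303/64000 − 1/32·(0.958400+0.912800+0.877100))/(1+1/32) = 519/625 ≈ 0.830400
step 5 [2.5y] bond c/2=1/160: DF=(1356953/1600000 − 1/160·(0.958400+0.912800+0.877100+0.830400))/(1+1/160) = 4103/5000 ≈ 0.820600
step 6 [3y] zero: DF = P = 971/1250 ≈ 0.776800
step 7 [3.5y] swap r/2=152/3481: DF=(1 − 152/3481·(0.958400+0.912800+0.877100+0.830400+0.820600+0.776800))/(1+152/3481) = 927/1250 ≈ 0.741600
step 8 [4y] swap r/2=2819/66358: DF=(1 − 2819/66358·(0.958400+0.912800+0.877100+0.830400+0.820600+0.776800+0.741600))/(1+2819/66358) = 7181/10000 ≈ 0.718100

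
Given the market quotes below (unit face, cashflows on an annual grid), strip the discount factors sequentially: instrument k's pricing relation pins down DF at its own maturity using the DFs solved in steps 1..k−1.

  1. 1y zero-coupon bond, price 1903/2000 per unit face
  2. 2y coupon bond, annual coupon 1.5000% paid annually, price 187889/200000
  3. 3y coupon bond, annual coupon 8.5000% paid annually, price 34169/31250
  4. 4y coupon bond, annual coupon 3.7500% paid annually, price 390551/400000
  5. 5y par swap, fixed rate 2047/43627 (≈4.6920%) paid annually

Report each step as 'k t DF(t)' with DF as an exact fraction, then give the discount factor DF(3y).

1 1 1903/2000
2 2 1823/2000
3 3 4309/5000
4 4 4213/5000
5 5 7953/10000
DF(3y) = 4309/5000 ≈ 0.861800

step 1 [1y] zero: DF = P = 1903/2000 ≈ 0.951500
step 2 [2y] bond c/1=3/200: DF=(187889/200000 − 3/200·(0.951500))/(1+3/200) = 1823/2000 ≈ 0.911500
step 3 [3y] bond c/1=17/200: DF=(34169/31250 − 17/200·(0.951500+0.911500))/(1+17/200) = 4309/5000 ≈ 0.861800
step 4 [4y] bond c/1=3/80: DF=(390551/400000 − 3/80·(0.951500+0.911500+0.861800))/(1+3/80) = 4213/5000 ≈ 0.842600
step 5 [5y] swap r/1=2047/43627: DF=(1 − 2047/43627·(0.951500+0.911500+0.861800+0.842600))/(1+2047/43627) = 7953/10000 ≈ 0.795300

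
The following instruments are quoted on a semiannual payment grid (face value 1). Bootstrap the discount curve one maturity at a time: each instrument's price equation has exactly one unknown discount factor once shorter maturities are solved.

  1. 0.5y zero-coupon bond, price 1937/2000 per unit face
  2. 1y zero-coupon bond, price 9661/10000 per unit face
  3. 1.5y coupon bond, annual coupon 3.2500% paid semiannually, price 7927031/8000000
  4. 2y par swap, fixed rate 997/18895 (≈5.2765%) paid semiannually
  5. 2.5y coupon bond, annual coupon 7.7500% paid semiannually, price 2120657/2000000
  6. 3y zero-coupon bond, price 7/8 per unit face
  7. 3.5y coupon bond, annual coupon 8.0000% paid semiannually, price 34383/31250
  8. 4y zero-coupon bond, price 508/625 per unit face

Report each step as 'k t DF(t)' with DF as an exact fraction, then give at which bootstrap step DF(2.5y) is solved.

step 1 [0.5y] zero: DF = P = 1937/2000 ≈ 0.968500
step 2 [1y] zero: DF = P = 9661/10000 ≈ 0.966100
step 3 [1.5y] bond c/2=13/800: DF=(7927031/8000000 − 13/800·(0.968500+0.966100))/(1+13/800) = 9441/10000 ≈ 0.944100
step 4 [2y] swap r/2=997/37790: DF=(1 − 997/37790·(0.968500+0.966100+0.944100))/(1+997/37790) = 9003/10000 ≈ 0.900300
step 5 [2.5y] bond c/2=31/800: DF=(2120657/2000000 − 31/800·(0.968500+0.966100+0.944100+0.900300))/(1+31/800) = 4399/5000 ≈ 0.879800
step 6 [3y] zero: DF = P = 7/8 ≈ 0.875000
step 7 [3.5y] bond c/2=1/25: DF=(34383/31250 − 1/25·(0.968500+0.966100+0.944100+0.900300+0.879800+0.875000))/(1+1/25) = 8451/10000 ≈ 0.845100
step 8 [4y] zero: DF = P = 508/625 ≈ 0.812800

1 1/2 1937/2000
2 1 9661/10000
3 3/2 9441/10000
4 2 9003/10000
5 5/2 4399/5000
6 3 7/8
7 7/2 8451/10000
8 4 508/625
DF(2.5y) is solved at step 5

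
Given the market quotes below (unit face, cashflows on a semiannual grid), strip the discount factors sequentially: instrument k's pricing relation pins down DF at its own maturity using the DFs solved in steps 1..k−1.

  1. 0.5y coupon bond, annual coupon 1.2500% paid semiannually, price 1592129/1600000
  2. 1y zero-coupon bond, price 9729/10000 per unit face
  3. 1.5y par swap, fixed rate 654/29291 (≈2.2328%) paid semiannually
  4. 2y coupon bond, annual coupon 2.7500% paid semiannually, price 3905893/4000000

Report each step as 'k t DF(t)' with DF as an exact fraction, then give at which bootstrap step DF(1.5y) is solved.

1 1/2 9889/10000
2 1 9729/10000
3 3/2 9673/10000
4 2 1847/2000
DF(1.5y) is solved at step 3

step 1 [0.5y] bond c/2=1/160: DF=(1592129/1600000 − 1/160·(0))/(1+1/160) = 9889/10000 ≈ 0.988900
step 2 [1y] zero: DF = P = 9729/10000 ≈ 0.972900
step 3 [1.5y] swap r/2=327/29291: DF=(1 − 327/29291·(0.988900+0.972900))/(1+327/29291) = 9673/10000 ≈ 0.967300
step 4 [2y] bond c/2=11/800: DF=(3905893/4000000 − 11/800·(0.988900+0.972900+0.967300))/(1+11/800) = 1847/2000 ≈ 0.923500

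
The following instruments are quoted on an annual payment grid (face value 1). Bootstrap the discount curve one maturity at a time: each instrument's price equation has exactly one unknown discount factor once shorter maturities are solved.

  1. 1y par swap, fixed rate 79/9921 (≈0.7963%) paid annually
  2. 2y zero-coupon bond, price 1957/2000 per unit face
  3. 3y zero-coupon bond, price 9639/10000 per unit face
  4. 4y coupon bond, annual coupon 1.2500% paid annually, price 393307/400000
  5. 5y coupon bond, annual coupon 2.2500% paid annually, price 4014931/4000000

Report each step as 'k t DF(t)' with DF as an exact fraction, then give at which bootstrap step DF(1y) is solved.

step 1 [1y] swap r/1=79/9921: DF=(1 − 79/9921·(0))/(1+79/9921) = 9921/10000 ≈ 0.992100
step 2 [2y] zero: DF = P = 1957/2000 ≈ 0.978500
step 3 [3y] zero: DF = P = 9639/10000 ≈ 0.963900
step 4 [4y] bond c/1=1/80: DF=(393307/400000 − 1/80·(0.992100+0.978500+0.963900))/(1+1/80) = 9349/10000 ≈ 0.934900
step 5 [5y] bond c/1=9/400: DF=(4014931/4000000 − 9/400·(0.992100+0.978500+0.963900+0.934900))/(1+9/400) = 1793/2000 ≈ 0.896500

1 1 9921/10000
2 2 1957/2000
3 3 9639/10000
4 4 9349/10000
5 5 1793/2000
DF(1y) is solved at step 1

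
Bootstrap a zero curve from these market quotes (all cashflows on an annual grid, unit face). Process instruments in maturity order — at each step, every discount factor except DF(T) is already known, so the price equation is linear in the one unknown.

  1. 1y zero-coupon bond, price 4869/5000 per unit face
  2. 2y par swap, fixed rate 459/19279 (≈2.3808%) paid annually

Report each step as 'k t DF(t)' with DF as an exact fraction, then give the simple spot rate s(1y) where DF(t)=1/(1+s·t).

1 1 4869/5000
2 2 9541/10000
s(1y) = (1/(4869/5000) − 1)/(1) = 131/4869 ≈ 2.6905%

step 1 [1y] zero: DF = P = 4869/5000 ≈ 0.973800
step 2 [2y] swap r/1=459/19279: DF=(1 − 459/19279·(0.973800))/(1+459/19279) = 9541/10000 ≈ 0.954100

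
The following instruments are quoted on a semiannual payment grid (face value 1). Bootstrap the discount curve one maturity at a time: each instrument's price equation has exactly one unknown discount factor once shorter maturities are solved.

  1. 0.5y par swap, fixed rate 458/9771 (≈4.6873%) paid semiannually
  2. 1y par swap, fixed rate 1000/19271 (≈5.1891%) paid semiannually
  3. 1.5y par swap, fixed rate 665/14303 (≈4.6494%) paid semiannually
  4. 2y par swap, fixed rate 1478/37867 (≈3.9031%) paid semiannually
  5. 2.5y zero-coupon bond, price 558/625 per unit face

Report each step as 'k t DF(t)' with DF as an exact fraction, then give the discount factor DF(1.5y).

1 1/2 9771/10000
2 1 19/20
3 3/2 1867/2000
4 2 9261/10000
5 5/2 558/625
DF(1.5y) = 1867/2000 ≈ 0.933500

step 1 [0.5y] swap r/2=229/9771: DF=(1 − 229/9771·(0))/(1+229/9771) = 9771/10000 ≈ 0.977100
step 2 [1y] swap r/2=500/19271: DF=(1 − 500/19271·(0.977100))/(1+500/19271) = 19/20 ≈ 0.950000
step 3 [1.5y] swap r/2=665/28606: DF=(1 − 665/28606·(0.977100+0.950000))/(1+665/28606) = 1867/2000 ≈ 0.933500
step 4 [2y] swap r/2=739/37867: DF=(1 − 739/37867·(0.977100+0.950000+0.933500))/(1+739/37867) = 9261/10000 ≈ 0.926100
step 5 [2.5y] zero: DF = P = 558/625 ≈ 0.892800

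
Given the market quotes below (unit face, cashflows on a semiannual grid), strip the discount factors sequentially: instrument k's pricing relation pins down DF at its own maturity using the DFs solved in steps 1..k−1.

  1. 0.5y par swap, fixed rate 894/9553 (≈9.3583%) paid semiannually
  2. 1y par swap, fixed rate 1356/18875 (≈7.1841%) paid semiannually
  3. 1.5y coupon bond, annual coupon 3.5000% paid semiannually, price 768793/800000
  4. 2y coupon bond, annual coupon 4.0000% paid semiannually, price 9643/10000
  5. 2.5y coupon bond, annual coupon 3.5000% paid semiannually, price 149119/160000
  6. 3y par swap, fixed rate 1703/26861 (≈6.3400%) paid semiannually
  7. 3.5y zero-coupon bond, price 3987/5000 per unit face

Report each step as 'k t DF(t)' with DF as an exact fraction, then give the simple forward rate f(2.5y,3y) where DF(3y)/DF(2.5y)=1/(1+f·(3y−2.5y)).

1 1/2 9553/10000
2 1 4661/5000
3 3/2 114/125
4 2 1781/2000
5 5/2 341/400
6 3 8297/10000
7 7/2 3987/5000
f(2.5y,3y) = ((341/400)/(8297/10000) − 1)/(1/2) = 456/8297 ≈ 5.4960%

step 1 [0.5y] swap r/2=447/9553: DF=(1 − 447/9553·(0))/(1+447/9553) = 9553/10000 ≈ 0.955300
step 2 [1y] swap r/2=678/18875: DF=(1 − 678/18875·(0.955300))/(1+678/18875) = 4661/5000 ≈ 0.932200
step 3 [1.5y] bond c/2=7/400: DF=(768793/800000 − 7/400·(0.955300+0.932200))/(1+7/400) = 114/125 ≈ 0.912000
step 4 [2y] bond c/2=1/50: DF=(9643/10000 − 1/50·(0.955300+0.932200+0.912000))/(1+1/50) = 1781/2000 ≈ 0.890500
step 5 [2.5y] bond c/2=7/400: DF=(149119/160000 − 7/400·(0.955300+0.932200+0.912000+0.890500))/(1+7/400) = 341/400 ≈ 0.852500
step 6 [3y] swap r/2=1703/53722: DF=(1 − 1703/53722·(0.955300+0.932200+0.912000+0.890500+0.852500))/(1+1703/53722) = 8297/10000 ≈ 0.829700
step 7 [3.5y] zero: DF = P = 3987/5000 ≈ 0.797400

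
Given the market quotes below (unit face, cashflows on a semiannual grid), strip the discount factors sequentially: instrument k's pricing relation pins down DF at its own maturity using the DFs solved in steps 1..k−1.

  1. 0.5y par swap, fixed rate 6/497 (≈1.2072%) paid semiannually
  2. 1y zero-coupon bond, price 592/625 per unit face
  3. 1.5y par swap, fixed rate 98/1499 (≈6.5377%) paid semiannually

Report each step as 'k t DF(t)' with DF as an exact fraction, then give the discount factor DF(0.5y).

step 1 [0.5y] swap r/2=3/497: DF=(1 − 3/497·(0))/(1+3/497) = 497/500 ≈ 0.994000
step 2 [1y] zero: DF = P = 592/625 ≈ 0.947200
step 3 [1.5y] swap r/2=49/1499: DF=(1 − 49/1499·(0.994000+0.947200))/(1+49/1499) = 9069/10000 ≈ 0.906900

1 1/2 497/500
2 1 592/625
3 3/2 9069/10000
DF(0.5y) = 497/500 ≈ 0.994000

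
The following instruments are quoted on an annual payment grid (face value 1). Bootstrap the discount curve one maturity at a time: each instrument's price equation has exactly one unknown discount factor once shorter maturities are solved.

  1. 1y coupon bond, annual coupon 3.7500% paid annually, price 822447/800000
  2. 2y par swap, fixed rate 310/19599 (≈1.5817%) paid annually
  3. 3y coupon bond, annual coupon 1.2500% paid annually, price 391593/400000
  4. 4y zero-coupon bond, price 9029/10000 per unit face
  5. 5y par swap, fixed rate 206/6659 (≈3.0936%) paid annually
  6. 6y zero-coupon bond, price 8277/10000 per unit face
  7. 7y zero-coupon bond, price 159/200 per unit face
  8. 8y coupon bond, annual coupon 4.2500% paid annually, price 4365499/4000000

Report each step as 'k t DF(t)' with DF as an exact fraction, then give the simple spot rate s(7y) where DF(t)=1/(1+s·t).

1 1 9909/10000
2 2 969/1000
3 3 9427/10000
4 4 9029/10000
5 5 4279/5000
6 6 8277/10000
7 7 159/200
8 8 7907/10000
s(7y) = (1/(159/200) − 1)/(7) = 41/1113 ≈ 3.6837%

step 1 [1y] bond c/1=3/80: DF=(822447/800000 − 3/80·(0))/(1+3/80) = 9909/10000 ≈ 0.990900
step 2 [2y] swap r/1=310/19599: DF=(1 − 310/19599·(0.990900))/(1+310/19599) = 969/1000 ≈ 0.969000
step 3 [3y] bond c/1=1/80: DF=(391593/400000 − 1/80·(0.990900+0.969000))/(1+1/80) = 9427/10000 ≈ 0.942700
step 4 [4y] zero: DF = P = 9029/10000 ≈ 0.902900
step 5 [5y] swap r/1=206/6659: DF=(1 − 206/6659·(0.990900+0.969000+0.942700+0.902900))/(1+206/6659) = 4279/5000 ≈ 0.855800
step 6 [6y] zero: DF = P = 8277/10000 ≈ 0.827700
step 7 [7y] zero: DF = P = 159/200 ≈ 0.795000
step 8 [8y] bond c/1=17/400: DF=(4365499/4000000 − 17/400·(0.990900+0.969000+0.942700+0.902900+0.855800+0.827700+0.795000))/(1+17/400) = 7907/10000 ≈ 0.790700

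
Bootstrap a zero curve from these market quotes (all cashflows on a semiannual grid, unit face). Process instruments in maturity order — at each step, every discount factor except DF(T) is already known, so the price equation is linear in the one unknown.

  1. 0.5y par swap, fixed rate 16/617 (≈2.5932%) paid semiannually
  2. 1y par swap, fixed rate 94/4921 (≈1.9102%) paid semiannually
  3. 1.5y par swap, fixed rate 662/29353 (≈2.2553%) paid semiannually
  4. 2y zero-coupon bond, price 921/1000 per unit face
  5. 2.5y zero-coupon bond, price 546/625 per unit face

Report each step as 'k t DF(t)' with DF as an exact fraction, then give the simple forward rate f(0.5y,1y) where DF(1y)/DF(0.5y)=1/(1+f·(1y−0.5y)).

1 1/2 617/625
2 1 2453/2500
3 3/2 9669/10000
4 2 921/1000
5 5/2 546/625
f(0.5y,1y) = ((617/625)/(2453/2500) − 1)/(1/2) = 30/2453 ≈ 1.2230%

step 1 [0.5y] swap r/2=8/617: DF=(1 − 8/617·(0))/(1+8/617) = 617/625 ≈ 0.987200
step 2 [1y] swap r/2=47/4921: DF=(1 − 47/4921·(0.987200))/(1+47/4921) = 2453/2500 ≈ 0.981200
step 3 [1.5y] swap r/2=331/29353: DF=(1 − 331/29353·(0.987200+0.981200))/(1+331/29353) = 9669/10000 ≈ 0.966900
step 4 [2y] zero: DF = P = 921/1000 ≈ 0.921000
step 5 [2.5y] zero: DF = P = 546/625 ≈ 0.873600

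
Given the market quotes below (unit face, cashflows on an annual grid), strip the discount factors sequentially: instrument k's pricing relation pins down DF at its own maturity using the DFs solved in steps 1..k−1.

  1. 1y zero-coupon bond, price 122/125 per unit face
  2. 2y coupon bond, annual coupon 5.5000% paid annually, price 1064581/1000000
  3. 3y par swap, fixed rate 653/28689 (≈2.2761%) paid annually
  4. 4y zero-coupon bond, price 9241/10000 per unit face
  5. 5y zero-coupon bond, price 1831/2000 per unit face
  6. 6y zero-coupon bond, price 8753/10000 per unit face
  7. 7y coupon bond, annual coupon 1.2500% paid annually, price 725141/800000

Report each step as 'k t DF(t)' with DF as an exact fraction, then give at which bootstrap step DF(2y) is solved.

1 1 122/125
2 2 4791/5000
3 3 9347/10000
4 4 9241/10000
5 5 1831/2000
6 6 8753/10000
7 7 8263/10000
DF(2y) is solved at step 2

step 1 [1y] zero: DF = P = 122/125 ≈ 0.976000
step 2 [2y] bond c/1=11/200: DF=(1064581/1000000 − 11/200·(0.976000))/(1+11/200) = 4791/5000 ≈ 0.958200
step 3 [3y] swap r/1=653/28689: DF=(1 − 653/28689·(0.976000+0.958200))/(1+653/28689) = 9347/10000 ≈ 0.934700
step 4 [4y] zero: DF = P = 9241/10000 ≈ 0.924100
step 5 [5y] zero: DF = P = 1831/2000 ≈ 0.915500
step 6 [6y] zero: DF = P = 8753/10000 ≈ 0.875300
step 7 [7y] bond c/1=1/80: DF=(725141/800000 − 1/80·(0.976000+0.958200+0.934700+0.924100+0.915500+0.875300))/(1+1/80) = 8263/10000 ≈ 0.826300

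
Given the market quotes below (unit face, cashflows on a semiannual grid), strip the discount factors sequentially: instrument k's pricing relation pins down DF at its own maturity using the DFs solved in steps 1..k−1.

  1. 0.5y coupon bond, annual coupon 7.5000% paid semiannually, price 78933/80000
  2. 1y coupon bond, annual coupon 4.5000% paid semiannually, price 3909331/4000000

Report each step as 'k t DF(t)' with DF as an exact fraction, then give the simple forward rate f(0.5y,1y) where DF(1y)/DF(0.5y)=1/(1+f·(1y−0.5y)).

1 1/2 951/1000
2 1 9349/10000
f(0.5y,1y) = ((951/1000)/(9349/10000) − 1)/(1/2) = 322/9349 ≈ 3.4442%

step 1 [0.5y] bond c/2=3/80: DF=(78933/80000 − 3/80·(0))/(1+3/80) = 951/1000 ≈ 0.951000
step 2 [1y] bond c/2=9/400: DF=(3909331/4000000 − 9/400·(0.951000))/(1+9/400) = 9349/10000 ≈ 0.934900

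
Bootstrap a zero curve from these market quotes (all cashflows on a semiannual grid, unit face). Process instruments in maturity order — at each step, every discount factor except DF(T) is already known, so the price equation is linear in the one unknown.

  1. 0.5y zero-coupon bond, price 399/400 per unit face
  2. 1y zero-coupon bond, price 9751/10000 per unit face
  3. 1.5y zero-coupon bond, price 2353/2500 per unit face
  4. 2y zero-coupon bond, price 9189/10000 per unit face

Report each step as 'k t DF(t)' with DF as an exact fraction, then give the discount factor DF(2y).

1 1/2 399/400
2 1 9751/10000
3 3/2 2353/2500
4 2 9189/10000
DF(2y) = 9189/10000 ≈ 0.918900

step 1 [0.5y] zero: DF = P = 399/400 ≈ 0.997500
step 2 [1y] zero: DF = P = 9751/10000 ≈ 0.975100
step 3 [1.5y] zero: DF = P = 2353/2500 ≈ 0.941200
step 4 [2y] zero: DF = P = 9189/10000 ≈ 0.918900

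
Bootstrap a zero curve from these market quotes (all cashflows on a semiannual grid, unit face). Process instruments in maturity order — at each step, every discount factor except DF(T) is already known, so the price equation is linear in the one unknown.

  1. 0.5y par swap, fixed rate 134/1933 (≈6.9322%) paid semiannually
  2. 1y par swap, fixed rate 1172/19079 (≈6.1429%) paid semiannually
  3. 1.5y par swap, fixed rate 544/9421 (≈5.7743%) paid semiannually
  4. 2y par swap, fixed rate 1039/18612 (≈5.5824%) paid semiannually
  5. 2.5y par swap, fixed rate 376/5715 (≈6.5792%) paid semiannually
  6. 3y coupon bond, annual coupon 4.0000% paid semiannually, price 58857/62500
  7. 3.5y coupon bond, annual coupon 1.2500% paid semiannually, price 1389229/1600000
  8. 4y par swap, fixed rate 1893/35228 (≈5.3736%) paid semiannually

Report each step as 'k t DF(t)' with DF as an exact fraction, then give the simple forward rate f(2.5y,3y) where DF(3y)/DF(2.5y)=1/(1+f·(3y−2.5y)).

step 1 [0.5y] swap r/2=67/1933: DF=(1 − 67/1933·(0))/(1+67/1933) = 1933/2000 ≈ 0.966500
step 2 [1y] swap r/2=586/19079: DF=(1 − 586/19079·(0.966500))/(1+586/19079) = 4707/5000 ≈ 0.941400
step 3 [1.5y] swap r/2=272/9421: DF=(1 − 272/9421·(0.966500+0.941400))/(1+272/9421) = 574/625 ≈ 0.918400
step 4 [2y] swap r/2=1039/37224: DF=(1 − 1039/37224·(0.966500+0.941400+0.918400))/(1+1039/37224) = 8961/10000 ≈ 0.896100
step 5 [2.5y] swap r/2=188/5715: DF=(1 − 188/5715·(0.966500+0.941400+0.918400+0.896100))/(1+188/5715) = 531/625 ≈ 0.849600
step 6 [3y] bond c/2=1/50: DF=(58857/62500 − 1/50·(0.966500+0.941400+0.918400+0.896100+0.849600))/(1+1/50) = 521/625 ≈ 0.833600
step 7 [3.5y] bond c/2=1/160: DF=(1389229/1600000 − 1/160·(0.966500+0.941400+0.918400+0.896100+0.849600+0.833600))/(1+1/160) = 8293/10000 ≈ 0.829300
step 8 [4y] swap r/2=1893/70456: DF=(1 − 1893/70456·(0.966500+0.941400+0.918400+0.896100+0.849600+0.833600+0.829300))/(1+1893/70456) = 8107/10000 ≈ 0.810700

1 1/2 1933/2000
2 1 4707/5000
3 3/2 574/625
4 2 8961/10000
5 5/2 531/625
6 3 521/625
7 7/2 8293/10000
8 4 8107/10000
f(2.5y,3y) = ((531/625)/(521/625) − 1)/(1/2) = 20/521 ≈ 3.8388%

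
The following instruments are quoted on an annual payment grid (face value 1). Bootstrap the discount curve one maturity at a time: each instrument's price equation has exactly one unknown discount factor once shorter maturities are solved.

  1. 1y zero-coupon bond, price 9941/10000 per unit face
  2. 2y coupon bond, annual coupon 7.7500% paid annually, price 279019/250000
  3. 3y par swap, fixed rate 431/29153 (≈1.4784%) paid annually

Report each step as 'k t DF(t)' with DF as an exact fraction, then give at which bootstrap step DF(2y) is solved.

step 1 [1y] zero: DF = P = 9941/10000 ≈ 0.994100
step 2 [2y] bond c/1=31/400: DF=(279019/250000 − 31/400·(0.994100))/(1+31/400) = 9643/10000 ≈ 0.964300
step 3 [3y] swap r/1=431/29153: DF=(1 − 431/29153·(0.994100+0.964300))/(1+431/29153) = 9569/10000 ≈ 0.956900

1 1 9941/10000
2 2 9643/10000
3 3 9569/10000
DF(2y) is solved at step 2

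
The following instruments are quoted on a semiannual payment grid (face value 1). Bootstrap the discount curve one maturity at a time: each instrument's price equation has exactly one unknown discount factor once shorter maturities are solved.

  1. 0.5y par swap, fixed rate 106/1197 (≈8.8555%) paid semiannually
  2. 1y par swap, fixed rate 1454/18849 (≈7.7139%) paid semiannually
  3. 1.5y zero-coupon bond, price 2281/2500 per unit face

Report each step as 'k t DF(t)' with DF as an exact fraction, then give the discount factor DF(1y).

step 1 [0.5y] swap r/2=53/1197: DF=(1 − 53/1197·(0))/(1+53/1197) = 1197/1250 ≈ 0.957600
step 2 [1y] swap r/2=727/18849: DF=(1 − 727/18849·(0.957600))/(1+727/18849) = 9273/10000 ≈ 0.927300
step 3 [1.5y] zero: DF = P = 2281/2500 ≈ 0.912400

1 1/2 1197/1250
2 1 9273/10000
3 3/2 2281/2500
DF(1y) = 9273/10000 ≈ 0.927300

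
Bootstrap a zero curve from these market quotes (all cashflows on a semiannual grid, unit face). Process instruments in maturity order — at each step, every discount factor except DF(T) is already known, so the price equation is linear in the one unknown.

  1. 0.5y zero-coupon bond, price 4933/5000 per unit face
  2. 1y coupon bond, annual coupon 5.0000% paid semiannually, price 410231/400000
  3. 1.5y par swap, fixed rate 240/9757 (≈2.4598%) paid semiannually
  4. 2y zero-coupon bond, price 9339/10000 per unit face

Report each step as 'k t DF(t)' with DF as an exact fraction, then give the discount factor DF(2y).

step 1 [0.5y] zero: DF = P = 4933/5000 ≈ 0.986600
step 2 [1y] bond c/2=1/40: DF=(410231/400000 − 1/40·(0.986600))/(1+1/40) = 1953/2000 ≈ 0.976500
step 3 [1.5y] swap r/2=120/9757: DF=(1 − 120/9757·(0.986600+0.976500))/(1+120/9757) = 241/250 ≈ 0.964000
step 4 [2y] zero: DF = P = 9339/10000 ≈ 0.933900

1 1/2 4933/5000
2 1 1953/2000
3 3/2 241/250
4 2 9339/10000
DF(2y) = 9339/10000 ≈ 0.933900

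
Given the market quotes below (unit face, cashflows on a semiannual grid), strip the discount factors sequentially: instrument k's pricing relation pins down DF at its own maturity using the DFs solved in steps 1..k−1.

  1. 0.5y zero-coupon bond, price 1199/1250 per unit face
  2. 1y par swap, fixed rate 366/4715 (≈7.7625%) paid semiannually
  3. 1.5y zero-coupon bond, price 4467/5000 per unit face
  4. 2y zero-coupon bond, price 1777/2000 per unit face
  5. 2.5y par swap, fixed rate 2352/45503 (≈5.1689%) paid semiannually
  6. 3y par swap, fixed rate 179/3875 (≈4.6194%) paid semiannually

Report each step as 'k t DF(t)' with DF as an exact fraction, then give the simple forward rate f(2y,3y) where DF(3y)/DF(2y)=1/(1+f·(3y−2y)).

1 1/2 1199/1250
2 1 2317/2500
3 3/2 4467/5000
4 2 1777/2000
5 5/2 1103/1250
6 3 8747/10000
f(2y,3y) = ((1777/2000)/(8747/10000) − 1)/(1) = 138/8747 ≈ 1.5777%

step 1 [0.5y] zero: DF = P = 1199/1250 ≈ 0.959200
step 2 [1y] swap r/2=183/4715: DF=(1 − 183/4715·(0.959200))/(1+183/4715) = 2317/2500 ≈ 0.926800
step 3 [1.5y] zero: DF = P = 4467/5000 ≈ 0.893400
step 4 [2y] zero: DF = P = 1777/2000 ≈ 0.888500
step 5 [2.5y] swap r/2=1176/45503: DF=(1 − 1176/45503·(0.959200+0.926800+0.893400+0.888500))/(1+1176/45503) = 1103/1250 ≈ 0.882400
step 6 [3y] swap r/2=179/7750: DF=(1 − 179/7750·(0.959200+0.926800+0.893400+0.888500+0.882400))/(1+179/7750) = 8747/10000 ≈ 0.874700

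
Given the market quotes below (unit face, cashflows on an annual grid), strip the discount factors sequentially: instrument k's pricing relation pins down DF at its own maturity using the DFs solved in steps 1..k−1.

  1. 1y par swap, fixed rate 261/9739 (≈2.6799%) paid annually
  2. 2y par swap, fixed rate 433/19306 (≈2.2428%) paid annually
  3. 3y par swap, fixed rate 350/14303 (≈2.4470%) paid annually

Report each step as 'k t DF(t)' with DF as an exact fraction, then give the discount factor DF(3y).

step 1 [1y] swap r/1=261/9739: DF=(1 − 261/9739·(0))/(1+261/9739) = 9739/10000 ≈ 0.973900
step 2 [2y] swap r/1=433/19306: DF=(1 − 433/19306·(0.973900))/(1+433/19306) = 9567/10000 ≈ 0.956700
step 3 [3y] swap r/1=350/14303: DF=(1 − 350/14303·(0.973900+0.956700))/(1+350/14303) = 93/100 ≈ 0.930000

1 1 9739/10000
2 2 9567/10000
3 3 93/100
DF(3y) = 93/100 ≈ 0.930000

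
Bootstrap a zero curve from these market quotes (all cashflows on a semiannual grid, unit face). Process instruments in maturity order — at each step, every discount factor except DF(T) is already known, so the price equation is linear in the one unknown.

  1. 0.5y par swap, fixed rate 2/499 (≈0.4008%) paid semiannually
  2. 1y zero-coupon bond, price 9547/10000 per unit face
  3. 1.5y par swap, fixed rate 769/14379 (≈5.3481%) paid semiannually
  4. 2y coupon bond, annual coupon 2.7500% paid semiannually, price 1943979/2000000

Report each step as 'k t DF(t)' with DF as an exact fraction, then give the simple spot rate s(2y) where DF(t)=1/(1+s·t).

1 1/2 499/500
2 1 9547/10000
3 3/2 9231/10000
4 2 4599/5000
s(2y) = (1/(4599/5000) − 1)/(2) = 401/9198 ≈ 4.3596%

step 1 [0.5y] swap r/2=1/499: DF=(1 − 1/499·(0))/(1+1/499) = 499/500 ≈ 0.998000
step 2 [1y] zero: DF = P = 9547/10000 ≈ 0.954700
step 3 [1.5y] swap r/2=769/28758: DF=(1 − 769/28758·(0.998000+0.954700))/(1+769/28758) = 9231/10000 ≈ 0.923100
step 4 [2y] bond c/2=11/800: DF=(1943979/2000000 − 11/800·(0.998000+0.954700+0.923100))/(1+11/800) = 4599/5000 ≈ 0.919800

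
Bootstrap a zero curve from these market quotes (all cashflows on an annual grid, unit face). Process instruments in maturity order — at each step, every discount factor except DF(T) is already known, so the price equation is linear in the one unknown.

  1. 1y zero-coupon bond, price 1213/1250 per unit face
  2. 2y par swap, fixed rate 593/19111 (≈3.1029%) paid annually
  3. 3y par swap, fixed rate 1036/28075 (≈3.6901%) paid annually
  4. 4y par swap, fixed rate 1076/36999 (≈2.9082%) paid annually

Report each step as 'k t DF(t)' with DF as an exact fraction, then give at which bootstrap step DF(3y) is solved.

1 1 1213/1250
2 2 9407/10000
3 3 2241/2500
4 4 2231/2500
DF(3y) is solved at step 3

step 1 [1y] zero: DF = P = 1213/1250 ≈ 0.970400
step 2 [2y] swap r/1=593/19111: DF=(1 − 593/19111·(0.970400))/(1+593/19111) = 9407/10000 ≈ 0.940700
step 3 [3y] swap r/1=1036/28075: DF=(1 − 1036/28075·(0.970400+0.940700))/(1+1036/28075) = 2241/2500 ≈ 0.896400
step 4 [4y] swap r/1=1076/36999: DF=(1 − 1076/36999·(0.970400+0.940700+0.896400))/(1+1076/36999) = 2231/2500 ≈ 0.892400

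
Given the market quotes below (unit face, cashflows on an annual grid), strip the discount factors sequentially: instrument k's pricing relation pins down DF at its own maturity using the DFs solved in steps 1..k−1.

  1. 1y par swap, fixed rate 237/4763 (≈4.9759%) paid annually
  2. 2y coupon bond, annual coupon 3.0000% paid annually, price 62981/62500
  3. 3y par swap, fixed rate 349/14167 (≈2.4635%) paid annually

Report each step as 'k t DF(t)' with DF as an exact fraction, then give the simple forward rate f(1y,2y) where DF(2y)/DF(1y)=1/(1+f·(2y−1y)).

1 1 4763/5000
2 2 4753/5000
3 3 4651/5000
f(1y,2y) = ((4763/5000)/(4753/5000) − 1)/(1) = 10/4753 ≈ 0.2104%

step 1 [1y] swap r/1=237/4763: DF=(1 − 237/4763·(0))/(1+237/4763) = 4763/5000 ≈ 0.952600
step 2 [2y] bond c/1=3/100: DF=(62981/62500 − 3/100·(0.952600))/(1+3/100) = 4753/5000 ≈ 0.950600
step 3 [3y] swap r/1=349/14167: DF=(1 − 349/14167·(0.952600+0.950600))/(1+349/14167) = 4651/5000 ≈ 0.930200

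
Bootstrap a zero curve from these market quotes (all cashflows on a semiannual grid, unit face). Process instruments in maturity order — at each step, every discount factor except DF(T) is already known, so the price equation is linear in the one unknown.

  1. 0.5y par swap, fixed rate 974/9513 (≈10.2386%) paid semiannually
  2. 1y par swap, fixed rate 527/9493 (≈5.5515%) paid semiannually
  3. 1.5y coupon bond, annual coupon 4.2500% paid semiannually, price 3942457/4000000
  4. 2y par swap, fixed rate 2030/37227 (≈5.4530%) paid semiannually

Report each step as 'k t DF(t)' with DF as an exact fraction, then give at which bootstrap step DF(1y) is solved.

1 1/2 9513/10000
2 1 9473/10000
3 3/2 1157/1250
4 2 1797/2000
DF(1y) is solved at step 2

step 1 [0.5y] swap r/2=487/9513: DF=(1 − 487/9513·(0))/(1+487/9513) = 9513/10000 ≈ 0.951300
step 2 [1y] swap r/2=527/18986: DF=(1 − 527/18986·(0.951300))/(1+527/18986) = 9473/10000 ≈ 0.947300
step 3 [1.5y] bond c/2=17/800: DF=(3942457/4000000 − 17/800·(0.951300+0.947300))/(1+17/800) = 1157/1250 ≈ 0.925600
step 4 [2y] swap r/2=1015/37227: DF=(1 − 1015/37227·(0.951300+0.947300+0.925600))/(1+1015/37227) = 1797/2000 ≈ 0.898500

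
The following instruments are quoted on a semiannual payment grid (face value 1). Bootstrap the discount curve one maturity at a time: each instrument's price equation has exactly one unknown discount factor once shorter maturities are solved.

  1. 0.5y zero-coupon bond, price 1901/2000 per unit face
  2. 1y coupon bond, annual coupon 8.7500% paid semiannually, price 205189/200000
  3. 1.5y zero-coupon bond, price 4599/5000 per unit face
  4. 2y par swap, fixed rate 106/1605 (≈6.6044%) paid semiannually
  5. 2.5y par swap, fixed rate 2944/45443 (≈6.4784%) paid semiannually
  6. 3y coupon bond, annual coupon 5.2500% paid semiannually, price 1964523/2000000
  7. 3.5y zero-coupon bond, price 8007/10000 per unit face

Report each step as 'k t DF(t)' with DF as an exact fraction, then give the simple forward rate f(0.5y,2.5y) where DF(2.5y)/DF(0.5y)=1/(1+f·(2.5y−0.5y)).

1 1/2 1901/2000
2 1 9431/10000
3 3/2 4599/5000
4 2 8781/10000
5 5/2 533/625
6 3 8409/10000
7 7/2 8007/10000
f(0.5y,2.5y) = ((1901/2000)/(533/625) − 1)/(2) = 977/17056 ≈ 5.7282%

step 1 [0.5y] zero: DF = P = 1901/2000 ≈ 0.950500
step 2 [1y] bond c/2=7/160: DF=(205189/200000 − 7/160·(0.950500))/(1+7/160) = 9431/10000 ≈ 0.943100
step 3 [1.5y] zero: DF = P = 4599/5000 ≈ 0.919800
step 4 [2y] swap r/2=53/1605: DF=(1 − 53/1605·(0.950500+0.943100+0.919800))/(1+53/1605) = 8781/10000 ≈ 0.878100
step 5 [2.5y] swap r/2=1472/45443: DF=(1 − 1472/45443·(0.950500+0.943100+0.919800+0.878100))/(1+1472/45443) = 533/625 ≈ 0.852800
step 6 [3y] bond c/2=21/800: DF=(1964523/2000000 − 21/800·(0.950500+0.943100+0.919800+0.878100+0.852800))/(1+21/800) = 8409/10000 ≈ 0.840900
step 7 [3.5y] zero: DF = P = 8007/10000 ≈ 0.800700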